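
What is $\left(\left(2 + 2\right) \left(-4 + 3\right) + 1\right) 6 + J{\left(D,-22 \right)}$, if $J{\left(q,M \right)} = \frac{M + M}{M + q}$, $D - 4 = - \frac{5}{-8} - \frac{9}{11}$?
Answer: $- \frac{24946}{1601} \approx -15.582$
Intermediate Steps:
$D = \frac{335}{88}$ ($D = 4 - \left(- \frac{5}{8} + \frac{9}{11}\right) = 4 - \frac{17}{88} = \frac{335}{88} \approx 3.8068$)
$J{\left(q,M \right)} = \frac{2 M}{M + q}$
$\left(\left(2 + 2\right) \left(-4 + 3\right) + 1\right) 6 + J{\left(D,-22 \right)} = \left(\left(2 + 2\right) \left(-4 + 3\right) + 1\right) 6 + 2 \left(-22\right) \frac{1}{-22 + \frac{335}{88}} = \left(4 \left(-1\right) + 1\right) 6 + 2 \left(-22\right) \frac{1}{- \frac{1601}{88}} = \left(-4 + 1\right) 6 + 2 \left(-22\right) \left(- \frac{88}{1601}\right) = \left(-3\right) 6 + \frac{3872}{1601} = -18 + \frac{3872}{1601} = - \frac{24946}{1601}$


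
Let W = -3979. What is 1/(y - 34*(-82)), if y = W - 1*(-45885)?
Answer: 1/44694 ≈ 2.2374e-5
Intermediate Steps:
y = 41906 (y = -3979 - 1*(-45885) = -3979 + 45885 = 41906)
1/(y - 34*(-82)) = 1/(41906 - 34*(-82)) = 1/(41906 + 2788) = 1/44694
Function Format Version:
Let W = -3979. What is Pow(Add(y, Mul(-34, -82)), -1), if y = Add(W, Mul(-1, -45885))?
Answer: Rational(1, 44694) ≈ 2.2374e-5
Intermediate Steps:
y = 41906 (y = Add(-3979, Mul(-1, -45885)) = Add(-3979, 45885) = 41906)
Pow(Add(y, Mul(-34, -82)), -1) = Pow(Add(41906, Mul(-34, -82)), -1) = Pow(Add(41906, 2788), -1) = Pow(44694, -1) = Rational(1, 44694)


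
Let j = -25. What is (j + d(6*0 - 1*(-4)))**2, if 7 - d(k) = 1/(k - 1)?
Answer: 3025/9 ≈ 336.11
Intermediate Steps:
d(k) = 7 - 1/(-1 + k) (d(k) = 7 - 1/(k - 1) = 7 - 1/(-1 + k))
(j + d(6*0 - 1*(-4)))**2 = (-25 + (-8 + 7*(6*0 - 1*(-4)))/(-1 + (6*0 - 1*(-4))))**2 = (-25 + (-8 + 7*(0 + 4))/(-1 + (0 + 4)))**2 = (-25 + (-8 + 7*4)/(-1 + 4))**2 = (-25 + (-8 + 28)/3)**2 = (-25 + (1/3)*20)**2 = (-25 + 20/3)**2 = (-55/3)**2 = 3025/9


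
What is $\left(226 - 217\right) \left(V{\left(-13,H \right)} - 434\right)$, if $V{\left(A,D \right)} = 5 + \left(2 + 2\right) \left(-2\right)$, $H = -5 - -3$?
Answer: $-3933$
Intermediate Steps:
$H = -2$ ($H = -5 + 3 = -2$)
$V{\left(A,D \right)} = -3$ ($V{\left(A,D \right)} = 5 + 4 \left(-2\right) = 5 - 8 = -3$)
$\left(226 - 217\right) \left(V{\left(-13,H \right)} - 434\right) = \left(226 - 217\right) \left(-3 - 434\right) = 9 \left(-437\right) = -3933$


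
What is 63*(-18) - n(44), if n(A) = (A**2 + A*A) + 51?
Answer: -5057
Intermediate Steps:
n(A) = 51 + 2*A**2 (n(A) = (A**2 + A**2) + 51 = 2*A**2 + 51 = 51 + 2*A**2)
63*(-18) - n(44) = 63*(-18) - (51 + 2*44**2) = -1134 - (51 + 2*1936) = -1134 - (51 + 3872) = -1134 - 1*3923 = -1134 - 3923 = -5057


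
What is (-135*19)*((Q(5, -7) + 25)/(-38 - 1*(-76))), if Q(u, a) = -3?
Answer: -1485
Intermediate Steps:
(-135*19)*((Q(5, -7) + 25)/(-38 - 1*(-76))) = (-135*19)*((-3 + 25)/(-38 - 1*(-76))) = -56430/(-38 + 76) = -56430/38 = -2565*11/19 = -1485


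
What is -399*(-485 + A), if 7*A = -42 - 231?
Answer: 209076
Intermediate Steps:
A = -39 (A = (-42 - 231)/7 = (1/7)*(-273) = -39)
-399*(-485 + A) = -399*(-485 - 39) = -399*(-524) = 209076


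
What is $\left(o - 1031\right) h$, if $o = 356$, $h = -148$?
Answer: $99900$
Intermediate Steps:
$\left(o - 1031\right) h = \left(356 - 1031\right) \left(-148\right) = \left(-675\right) \left(-148\right) = 99900$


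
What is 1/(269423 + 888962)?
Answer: 1/1158385 ≈ 8.6327e-7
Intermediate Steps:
1/(269423 + 888962) = 1/1158385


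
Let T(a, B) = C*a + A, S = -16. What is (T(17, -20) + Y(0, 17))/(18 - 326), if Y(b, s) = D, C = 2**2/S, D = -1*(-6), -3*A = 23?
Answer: 71/3696 ≈ 0.019210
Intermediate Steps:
A = -23/3 (A = -1/3*23 = -23/3 ≈ -7.6667)
D = 6
C = -1/4 (C = 2**2/(-16) = 4*(-1/16) = -1/4 ≈ -0.25000)
Y(b, s) = 6
T(a, B) = -23/3 - a/4 (T(a, B) = -a/4 - 23/3 = -23/3 - a/4)
(T(17, -20) + Y(0, 17))/(18 - 326) = ((-23/3 - 1/4*17) + 6)/(18 - 326) = ((-23/3 - 17/4) + 6)/(-308) = (-143/12 + 6)*(-1/308) = -71/12*(-1/308) = 71/3696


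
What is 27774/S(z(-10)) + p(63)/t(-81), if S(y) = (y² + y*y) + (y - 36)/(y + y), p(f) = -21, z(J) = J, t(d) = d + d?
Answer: 15012121/109242 ≈ 137.42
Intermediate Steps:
t(d) = 2*d
S(y) = 2*y² + (-36 + y)/(2*y) (S(y) = (y² + y²) + (-36 + y)/((2*y)) = 2*y² + (-36 + y)*(1/(2*y)) = 2*y² + (-36 + y)/(2*y))
27774/S(z(-10)) + p(63)/t(-81) = 27774/(((½)*(-36 - 10 + 4*(-10)³)/(-10))) - 21/(2*(-81)) = 27774/(((½)*(-⅒)*(-36 - 10 + 4*(-1000)))) - 21/(-162) = 27774/(((½)*(-⅒)*(-36 - 10 - 4000))) - 21*(-1/162) = 27774/(((½)*(-⅒)*(-4046))) + 7/54 = 27774/(2023/10) + 7/54 = 27774*(10/2023) + 7/54 = 277740/2023 + 7/54 = 15012121/109242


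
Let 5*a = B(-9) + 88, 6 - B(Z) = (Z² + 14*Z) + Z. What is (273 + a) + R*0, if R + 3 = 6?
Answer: 1513/5 ≈ 302.60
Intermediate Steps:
R = 3 (R = -3 + 6 = 3)
B(Z) = 6 - Z² - 15*Z (B(Z) = 6 - ((Z² + 14*Z) + Z) = 6 - (Z² + 15*Z) = 6 + (-Z² - 15*Z) = 6 - Z² - 15*Z)
a = 148/5 (a = ((6 - 1*(-9)² - 15*(-9)) + 88)/5 = ((6 - 1*81 + 135) + 88)/5 = ((6 - 81 + 135) + 88)/5 = (60 + 88)/5 = (⅕)*148 = 148/5 ≈ 29.600)
(273 + a) + R*0 = (273 + 148/5) + 3*0 = 1513/5 + 0 = 1513/5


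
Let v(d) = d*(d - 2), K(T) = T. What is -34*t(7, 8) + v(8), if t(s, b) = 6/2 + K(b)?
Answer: -326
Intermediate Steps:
t(s, b) = 3 + b (t(s, b) = 6/2 + b = 6*(1/2) + b = 3 + b)
v(d) = d*(-2 + d)
-34*t(7, 8) + v(8) = -34*(3 + 8) + 8*(-2 + 8) = -34*11 + 8*6 = -374 + 48 = -326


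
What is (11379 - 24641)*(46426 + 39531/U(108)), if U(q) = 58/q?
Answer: -46165393336/29 ≈ -1.5919e+9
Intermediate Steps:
(11379 - 24641)*(46426 + 39531/U(108)) = (11379 - 24641)*(46426 + 39531/((58/108))) = -13262*(46426 + 39531/((58*(1/108)))) = -13262*(46426 + 39531/(29/54)) = -13262*(46426 + 39531*(54/29)) = -13262*(46426 + 2134674/29) = -13262*3481028/29 = -46165393336/29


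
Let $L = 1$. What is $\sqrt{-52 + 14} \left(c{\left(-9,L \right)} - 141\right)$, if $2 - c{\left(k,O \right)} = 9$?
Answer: $- 148 i \sqrt{38} \approx - 912.33 i$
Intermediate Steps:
$c{\left(k,O \right)} = -7$ ($c{\left(k,O \right)} = 2 - 9 = -7$)
$\sqrt{-52 + 14} \left(c{\left(-9,L \right)} - 141\right) = \sqrt{-52 + 14} \left(-7 - 141\right) = \sqrt{-38} \left(-148\right) = i \sqrt{38} \left(-148\right) = - 148 i \sqrt{38}$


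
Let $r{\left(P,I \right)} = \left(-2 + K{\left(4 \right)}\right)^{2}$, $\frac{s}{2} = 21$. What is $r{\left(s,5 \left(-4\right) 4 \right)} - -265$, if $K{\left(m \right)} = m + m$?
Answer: $301$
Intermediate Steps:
$s = 42$ ($s = 2 \cdot 21 = 42$)
$K{\left(m \right)} = 2 m$
$r{\left(P,I \right)} = 36$ ($r{\left(P,I \right)} = \left(-2 + 2 \cdot 4\right)^{2} = \left(-2 + 8\right)^{2} = 6^{2} = 36$)
$r{\left(s,5 \left(-4\right) 4 \right)} - -265 = 36 - -265 = 36 + 265 = 301$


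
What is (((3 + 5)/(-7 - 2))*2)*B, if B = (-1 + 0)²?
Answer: -16/9 ≈ -1.7778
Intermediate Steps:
B = 1 (B = (-1)² = 1)
(((3 + 5)/(-7 - 2))*2)*B = (((3 + 5)/(-7 - 2))*2)*1 = ((8/(-9))*2)*1 = ((8*(-⅑))*2)*1 = -8/9*2*1 = -16/9*1 = -16/9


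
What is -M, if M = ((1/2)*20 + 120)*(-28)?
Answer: 3640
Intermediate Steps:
M = -3640 (M = ((1*(½))*20 + 120)*(-28) = ((½)*20 + 120)*(-28) = (10 + 120)*(-28) = 130*(-28) = -3640)
-M = -1*(-3640) = 3640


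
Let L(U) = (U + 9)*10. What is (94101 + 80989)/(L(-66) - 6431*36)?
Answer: -87545/116043 ≈ -0.75442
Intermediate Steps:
L(U) = 90 + 10*U (L(U) = (9 + U)*10 = 90 + 10*U)
(94101 + 80989)/(L(-66) - 6431*36) = (94101 + 80989)/((90 + 10*(-66)) - 6431*36) = 175090/((90 - 660) - 231516) = 175090/(-570 - 231516) = 175090/(-232086) = 175090*(-1/232086) = -87545/116043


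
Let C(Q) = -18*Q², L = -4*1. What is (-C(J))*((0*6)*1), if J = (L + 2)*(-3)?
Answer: 0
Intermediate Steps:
L = -4
J = 6 (J = (-4 + 2)*(-3) = -2*(-3) = 6)
(-C(J))*((0*6)*1) = (-(-18)*6²)*((0*6)*1) = (-(-18)*36)*(0*1) = -1*(-648)*0 = 648*0 = 0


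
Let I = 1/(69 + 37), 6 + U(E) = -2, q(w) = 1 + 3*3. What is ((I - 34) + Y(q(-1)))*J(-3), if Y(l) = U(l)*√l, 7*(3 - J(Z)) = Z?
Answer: -43236/371 - 192*√10/7 ≈ -203.28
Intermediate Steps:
q(w) = 10 (q(w) = 1 + 9 = 10)
J(Z) = 3 - Z/7
U(E) = -8 (U(E) = -6 - 2 = -8)
Y(l) = -8*√l
I = 1/106 ≈ 0.0094340
((I - 34) + Y(q(-1)))*J(-3) = ((1/106 - 34) - 8*√10)*(3 - ⅐*(-3)) = (-3603/106 - 8*√10)*(3 + 3/7) = (-3603/106 - 8*√10)*(24/7) = -43236/371 - 192*√10/7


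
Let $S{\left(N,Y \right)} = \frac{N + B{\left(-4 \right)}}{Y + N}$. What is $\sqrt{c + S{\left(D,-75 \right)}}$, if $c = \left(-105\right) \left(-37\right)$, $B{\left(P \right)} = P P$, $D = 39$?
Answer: $\frac{\sqrt{139805}}{6} \approx 62.318$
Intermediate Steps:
$B{\left(P \right)} = P^{2}$
$S{\left(N,Y \right)} = \frac{16 + N}{N + Y}$ ($S{\left(N,Y \right)} = \frac{N + \left(-4\right)^{2}}{Y + N} = \frac{N + 16}{N + Y} = \frac{16 + N}{N + Y}$)
$c = 3885$
$\sqrt{c + S{\left(D,-75 \right)}} = \sqrt{3885 + \frac{16 + 39}{39 - 75}} = \sqrt{3885 + \frac{1}{-36} \cdot 55} = \sqrt{3885 - \frac{55}{36}} = \sqrt{\frac{139805}{36}} = \frac{\sqrt{139805}}{6}$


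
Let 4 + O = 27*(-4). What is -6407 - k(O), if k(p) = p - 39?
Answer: -6256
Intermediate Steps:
O = -112 (O = -4 + 27*(-4) = -4 - 108 = -112)
k(p) = -39 + p
-6407 - k(O) = -6407 - (-39 - 112) = -6407 - 1*(-151) = -6407 + 151 = -6256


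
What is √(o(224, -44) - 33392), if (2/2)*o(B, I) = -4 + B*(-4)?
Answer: 2*I*√8573 ≈ 185.18*I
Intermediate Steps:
o(B, I) = -4 - 4*B (o(B, I) = -4 + B*(-4) = -4 - 4*B)
√(o(224, -44) - 33392) = √((-4 - 4*224) - 33392) = √((-4 - 896) - 33392) = √(-900 - 33392) = √(-34292) = 2*I*√8573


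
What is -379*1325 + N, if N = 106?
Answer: -502069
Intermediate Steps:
-379*1325 + N = -379*1325 + 106 = -502175 + 106 = -502069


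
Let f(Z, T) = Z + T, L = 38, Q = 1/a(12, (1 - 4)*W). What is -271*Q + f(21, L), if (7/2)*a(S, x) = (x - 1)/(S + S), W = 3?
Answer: 11677/5 ≈ 2335.4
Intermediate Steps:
a(S, x) = (-1 + x)/(7*S) (a(S, x) = 2*((x - 1)/(S + S))/7 = 2*((-1 + x)/((2*S)))/7 = 2*((-1 + x)*(1/(2*S)))/7 = 2*((-1 + x)/(2*S))/7 = (-1 + x)/(7*S))
Q = -42/5 (Q = 1/((⅐)*(-1 + (1 - 4)*3)/12) = 1/((⅐)*(1/12)*(-1 - 3*3)) = 1/((⅐)*(1/12)*(-1 - 9)) = 1/((⅐)*(1/12)*(-10)) = 1/(-5/42) = -42/5 ≈ -8.4000)
f(Z, T) = T + Z
-271*Q + f(21, L) = -271*(-42/5) + (38 + 21) = 11382/5 + 59 = 11677/5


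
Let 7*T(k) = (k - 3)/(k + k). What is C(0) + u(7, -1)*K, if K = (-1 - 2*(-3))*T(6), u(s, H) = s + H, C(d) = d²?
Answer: 15/14 ≈ 1.0714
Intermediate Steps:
T(k) = (-3 + k)/(14*k) (T(k) = ((k - 3)/(k + k))/7 = ((-3 + k)/((2*k)))/7 = ((-3 + k)*(1/(2*k)))/7 = ((-3 + k)/(2*k))/7 = (-3 + k)/(14*k))
u(s, H) = H + s
K = 5/28 (K = (-1 - 2*(-3))*((1/14)*(-3 + 6)/6) = (-1 + 6)*((1/14)*(⅙)*3) = 5*(1/28) = 5/28 ≈ 0.17857)
C(0) + u(7, -1)*K = 0² + (-1 + 7)*(5/28) = 0 + 6*(5/28) = 0 + 15/14 = 15/14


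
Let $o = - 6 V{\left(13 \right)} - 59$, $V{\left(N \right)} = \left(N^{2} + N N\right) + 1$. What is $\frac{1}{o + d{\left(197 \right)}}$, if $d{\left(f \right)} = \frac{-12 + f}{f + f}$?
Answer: $- \frac{394}{824457} \approx -0.00047789$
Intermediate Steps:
$V{\left(N \right)} = 1 + 2 N^{2}$ ($V{\left(N \right)} = \left(N^{2} + N^{2}\right) + 1 = 2 N^{2} + 1 = 1 + 2 N^{2}$)
$o = -2093$ ($o = - 6 \left(1 + 2 \cdot 13^{2}\right) - 59 = - 6 \left(1 + 2 \cdot 169\right) - 59 = - 6 \left(1 + 338\right) - 59 = \left(-6\right) 339 - 59 = -2034 - 59 = -2093$)
$d{\left(f \right)} = \frac{-12 + f}{2 f}$
$\frac{1}{o + d{\left(197 \right)}} = \frac{1}{-2093 + \frac{-12 + 197}{2 \cdot 197}} = \frac{1}{-2093 + \frac{1}{2} \cdot \frac{1}{197} \cdot 185} = \frac{1}{-2093 + \frac{185}{394}} = \frac{1}{- \frac{824457}{394}} = - \frac{394}{824457}$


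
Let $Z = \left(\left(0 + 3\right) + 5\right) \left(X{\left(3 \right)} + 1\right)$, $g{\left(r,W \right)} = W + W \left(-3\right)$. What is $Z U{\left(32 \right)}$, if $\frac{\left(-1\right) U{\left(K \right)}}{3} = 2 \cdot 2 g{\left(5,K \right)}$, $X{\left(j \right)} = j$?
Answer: $24576$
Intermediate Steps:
$g{\left(r,W \right)} = - 2 W$ ($g{\left(r,W \right)} = W - 3 W = - 2 W$)
$U{\left(K \right)} = 24 K$ ($U{\left(K \right)} = - 3 \cdot 2 \cdot 2 \left(- 2 K\right) = - 3 \cdot 4 \left(- 2 K\right) = - 3 \left(- 8 K\right) = 24 K$)
$Z = 32$ ($Z = \left(\left(0 + 3\right) + 5\right) \left(3 + 1\right) = \left(3 + 5\right) 4 = 8 \cdot 4 = 32$)
$Z U{\left(32 \right)} = 32 \cdot 24 \cdot 32 = 32 \cdot 768 = 24576$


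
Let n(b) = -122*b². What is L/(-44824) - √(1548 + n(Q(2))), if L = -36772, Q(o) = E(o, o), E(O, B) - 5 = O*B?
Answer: 9193/11206 - 3*I*√926 ≈ 0.82036 - 91.291*I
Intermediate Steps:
E(O, B) = 5 + B*O (E(O, B) = 5 + O*B = 5 + B*O)
Q(o) = 5 + o² (Q(o) = 5 + o*o = 5 + o²)
L/(-44824) - √(1548 + n(Q(2))) = -36772/(-44824) - √(1548 - 122*(5 + 2²)²) = -36772*(-1/44824) - √(1548 - 122*(5 + 4)²) = 9193/11206 - √(1548 - 122*9²) = 9193/11206 - √(1548 - 122*81) = 9193/11206 - √(1548 - 9882) = 9193/11206 - √(-8334) = 9193/11206 - 3*I*√926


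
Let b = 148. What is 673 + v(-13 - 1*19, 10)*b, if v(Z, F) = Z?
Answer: -4063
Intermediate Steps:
673 + v(-13 - 1*19, 10)*b = 673 + (-13 - 1*19)*148 = 673 + (-13 - 19)*148 = 673 - 32*148 = 673 - 4736 = -4063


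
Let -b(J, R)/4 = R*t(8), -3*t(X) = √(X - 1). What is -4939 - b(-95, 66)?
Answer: -4939 - 88*√7 ≈ -5171.8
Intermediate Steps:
t(X) = -√(-1 + X)/3 (t(X) = -√(X - 1)/3 = -√(-1 + X)/3)
b(J, R) = 4*R*√7/3 (b(J, R) = -4*R*(-√(-1 + 8)/3) = -4*R*(-√7/3) = -(-4)*R*√7/3 = 4*R*√7/3)
-4939 - b(-95, 66) = -4939 - 4*66*√7/3 = -4939 - 88*√7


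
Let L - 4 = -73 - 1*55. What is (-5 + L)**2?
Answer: 16641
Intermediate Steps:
L = -124 (L = 4 + (-73 - 1*55) = 4 + (-73 - 55) = 4 - 128 = -124)
(-5 + L)**2 = (-5 - 124)**2 = (-129)**2 = 16641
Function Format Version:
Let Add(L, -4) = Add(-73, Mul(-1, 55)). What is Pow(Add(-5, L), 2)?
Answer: 16641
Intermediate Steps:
L = -124 (L = Add(4, Add(-73, Mul(-1, 55))) = Add(4, Add(-73, -55)) = Add(4, -128) = -124)
Pow(Add(-5, L), 2) = Pow(Add(-5, -124), 2) = Pow(-129, 2) = 16641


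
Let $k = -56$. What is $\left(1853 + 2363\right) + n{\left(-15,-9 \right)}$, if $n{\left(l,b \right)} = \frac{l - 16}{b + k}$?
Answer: $\frac{274071}{65} \approx 4216.5$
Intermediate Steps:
$n{\left(l,b \right)} = \frac{-16 + l}{-56 + b}$ ($n{\left(l,b \right)} = \frac{l - 16}{b - 56} = \frac{-16 + l}{-56 + b}$)
$\left(1853 + 2363\right) + n{\left(-15,-9 \right)} = \left(1853 + 2363\right) + \frac{-16 - 15}{-56 - 9} = 4216 + \frac{1}{-65} \left(-31\right) = 4216 - - \frac{31}{65} = 4216 + \frac{31}{65} = \frac{274071}{65}$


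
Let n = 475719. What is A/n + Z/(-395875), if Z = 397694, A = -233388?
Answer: -93861022162/62775086375 ≈ -1.4952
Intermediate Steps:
A/n + Z/(-395875) = -233388/475719 + 397694/(-395875) = -233388*1/475719 + 397694*(-1/395875) = -77796/158573 - 397694/395875 = -93861022162/62775086375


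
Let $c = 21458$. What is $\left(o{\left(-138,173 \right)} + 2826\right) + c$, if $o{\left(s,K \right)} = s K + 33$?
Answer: $443$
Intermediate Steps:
$o{\left(s,K \right)} = 33 + K s$ ($o{\left(s,K \right)} = K s + 33 = 33 + K s$)
$\left(o{\left(-138,173 \right)} + 2826\right) + c = \left(\left(33 + 173 \left(-138\right)\right) + 2826\right) + 21458 = \left(\left(33 - 23874\right) + 2826\right) + 21458 = \left(-23841 + 2826\right) + 21458 = -21015 + 21458 = 443$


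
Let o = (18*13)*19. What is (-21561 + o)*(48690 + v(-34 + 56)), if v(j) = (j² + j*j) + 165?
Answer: -852720645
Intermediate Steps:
o = 4446 (o = 234*19 = 4446)
v(j) = 165 + 2*j² (v(j) = (j² + j²) + 165 = 2*j² + 165 = 165 + 2*j²)
(-21561 + o)*(48690 + v(-34 + 56)) = (-21561 + 4446)*(48690 + (165 + 2*(-34 + 56)²)) = -17115*(48690 + (165 + 2*22²)) = -17115*(48690 + (165 + 2*484)) = -17115*(48690 + (165 + 968)) = -17115*(48690 + 1133) = -17115*49823 = -852720645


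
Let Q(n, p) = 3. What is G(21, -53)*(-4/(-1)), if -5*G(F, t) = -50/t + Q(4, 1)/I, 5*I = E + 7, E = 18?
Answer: -1636/1325 ≈ -1.2347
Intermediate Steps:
I = 5 (I = (18 + 7)/5 = (⅕)*25 = 5)
G(F, t) = -3/25 + 10/t (G(F, t) = -(-50/t + 3/5)/5 = -(-50/t + 3*(⅕))/5 = -(-50/t + ⅗)/5 = -(⅗ - 50/t)/5 = -3/25 + 10/t)
G(21, -53)*(-4/(-1)) = (-3/25 + 10/(-53))*(-4/(-1)) = (-3/25 + 10*(-1/53))*(-4*(-1)) = (-3/25 - 10/53)*4 = -409/1325*4 = -1636/1325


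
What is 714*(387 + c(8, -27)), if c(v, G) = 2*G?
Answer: 237762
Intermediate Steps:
714*(387 + c(8, -27)) = 714*(387 + 2*(-27)) = 714*(387 - 54) = 714*333 = 237762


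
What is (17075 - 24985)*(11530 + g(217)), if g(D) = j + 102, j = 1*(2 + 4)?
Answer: -92056580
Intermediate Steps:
j = 6 (j = 1*6 = 6)
g(D) = 108 (g(D) = 6 + 102 = 108)
(17075 - 24985)*(11530 + g(217)) = (17075 - 24985)*(11530 + 108) = -7910*11638 = -92056580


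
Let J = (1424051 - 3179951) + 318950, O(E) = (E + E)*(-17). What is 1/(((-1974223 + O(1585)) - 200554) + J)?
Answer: -1/3665617 ≈ -2.7281e-7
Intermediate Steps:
O(E) = -34*E (O(E) = (2*E)*(-17) = -34*E)
J = -1436950 (J = -1755900 + 318950 = -1436950)
1/(((-1974223 + O(1585)) - 200554) + J) = 1/(((-1974223 - 34*1585) - 200554) - 1436950) = 1/(((-1974223 - 53890) - 200554) - 1436950) = 1/((-2028113 - 200554) - 1436950) = 1/(-2228667 - 1436950) = 1/(-3665617) = -1/3665617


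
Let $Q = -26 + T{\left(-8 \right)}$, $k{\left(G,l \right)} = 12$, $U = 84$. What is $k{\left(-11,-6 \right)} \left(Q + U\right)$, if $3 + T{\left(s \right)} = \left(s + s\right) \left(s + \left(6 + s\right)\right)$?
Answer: $2580$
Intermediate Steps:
$T{\left(s \right)} = -3 + 2 s \left(6 + 2 s\right)$ ($T{\left(s \right)} = -3 + \left(s + s\right) \left(s + \left(6 + s\right)\right) = -3 + 2 s \left(6 + 2 s\right)$)
$Q = 131$ ($Q = -26 + \left(-3 + 4 \left(-8\right)^{2} + 12 \left(-8\right)\right) = -26 - -157 = -26 + 157 = 131$)
$k{\left(-11,-6 \right)} \left(Q + U\right) = 12 \left(131 + 84\right) = 12 \cdot 215 = 2580$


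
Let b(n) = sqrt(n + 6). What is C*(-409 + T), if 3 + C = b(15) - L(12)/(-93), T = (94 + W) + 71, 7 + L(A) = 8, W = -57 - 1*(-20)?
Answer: 78118/93 - 281*sqrt(21) ≈ -447.73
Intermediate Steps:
W = -37 (W = -57 + 20 = -37)
L(A) = 1 (L(A) = -7 + 8 = 1)
T = 128 (T = (94 - 37) + 71 = 57 + 71 = 128)
b(n) = sqrt(6 + n)
C = -278/93 + sqrt(21) (C = -3 + (sqrt(6 + 15) - 1/(-93)) = -3 + (sqrt(21) - (-1)/93) = -3 + (sqrt(21) - 1*(-1/93)) = -3 + (sqrt(21) + 1/93) = -3 + (1/93 + sqrt(21)) = -278/93 + sqrt(21) ≈ 1.5933)
C*(-409 + T) = (-278/93 + sqrt(21))*(-409 + 128) = (-278/93 + sqrt(21))*(-281) = 78118/93 - 281*sqrt(21)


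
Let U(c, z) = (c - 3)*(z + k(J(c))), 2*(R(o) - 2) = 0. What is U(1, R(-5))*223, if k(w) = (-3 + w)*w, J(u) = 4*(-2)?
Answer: -40140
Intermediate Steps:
J(u) = -8
R(o) = 2 (R(o) = 2 + (½)*0 = 2 + 0 = 2)
k(w) = w*(-3 + w)
U(c, z) = (-3 + c)*(88 + z) (U(c, z) = (c - 3)*(z - 8*(-3 - 8)) = (-3 + c)*(z - 8*(-11)) = (-3 + c)*(z + 88) = (-3 + c)*(88 + z))
U(1, R(-5))*223 = (-264 - 3*2 + 88*1 + 1*2)*223 = (-264 - 6 + 88 + 2)*223 = -180*223 = -40140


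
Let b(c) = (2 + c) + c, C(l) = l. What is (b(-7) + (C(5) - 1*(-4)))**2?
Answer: 9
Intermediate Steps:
b(c) = 2 + 2*c
(b(-7) + (C(5) - 1*(-4)))**2 = ((2 + 2*(-7)) + (5 - 1*(-4)))**2 = ((2 - 14) + (5 + 4))**2 = (-12 + 9)**2 = (-3)**2 = 9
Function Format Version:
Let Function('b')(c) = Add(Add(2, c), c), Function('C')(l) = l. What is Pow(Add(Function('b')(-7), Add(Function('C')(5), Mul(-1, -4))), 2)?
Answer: 9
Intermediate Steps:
Function('b')(c) = Add(2, Mul(2, c))
Pow(Add(Function('b')(-7), Add(Function('C')(5), Mul(-1, -4))), 2) = Pow(Add(Add(2, Mul(2, -7)), Add(5, Mul(-1, -4))), 2) = Pow(Add(Add(2, -14), Add(5, 4)), 2) = Pow(Add(-12, 9), 2) = Pow(-3, 2) = 9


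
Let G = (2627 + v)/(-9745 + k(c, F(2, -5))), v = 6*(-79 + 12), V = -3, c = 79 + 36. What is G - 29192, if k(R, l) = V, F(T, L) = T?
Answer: -284565841/9748 ≈ -29192.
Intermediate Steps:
c = 115
k(R, l) = -3
v = -402 (v = 6*(-67) = -402)
G = -2225/9748 (G = (2627 - 402)/(-9745 - 3) = 2225/(-9748) = 2225*(-1/9748) = -2225/9748 ≈ -0.22825)
G - 29192 = -2225/9748 - 29192 = -284565841/9748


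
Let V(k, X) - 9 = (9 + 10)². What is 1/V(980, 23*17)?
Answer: 1/370 ≈ 0.0027027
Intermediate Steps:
V(k, X) = 370 (V(k, X) = 9 + (9 + 10)² = 9 + 19² = 9 + 361 = 370)
1/V(980, 23*17) = 1/370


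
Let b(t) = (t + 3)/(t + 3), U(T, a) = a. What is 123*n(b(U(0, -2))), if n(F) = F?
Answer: 123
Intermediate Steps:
b(t) = 1 (b(t) = (3 + t)/(3 + t) = 1)
123*n(b(U(0, -2))) = 123*1 = 123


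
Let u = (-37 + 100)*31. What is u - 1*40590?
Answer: -38637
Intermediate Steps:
u = 1953 (u = 63*31 = 1953)
u - 1*40590 = 1953 - 1*40590 = 1953 - 40590 = -38637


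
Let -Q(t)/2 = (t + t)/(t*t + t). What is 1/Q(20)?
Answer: -21/4 ≈ -5.2500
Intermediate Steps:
Q(t) = -4*t/(t + t**2) (Q(t) = -2*(t + t)/(t*t + t) = -2*2*t/(t**2 + t) = -2*2*t/(t + t**2) = -4*t/(t + t**2))
1/Q(20) = 1/(-4/(1 + 20)) = 1/(-4/21) = -21/4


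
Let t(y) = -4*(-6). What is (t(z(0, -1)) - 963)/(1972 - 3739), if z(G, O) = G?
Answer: 313/589 ≈ 0.53141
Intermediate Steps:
t(y) = 24
(t(z(0, -1)) - 963)/(1972 - 3739) = (24 - 963)/(1972 - 3739) = -939/(-1767) = -939*(-1/1767) = 313/589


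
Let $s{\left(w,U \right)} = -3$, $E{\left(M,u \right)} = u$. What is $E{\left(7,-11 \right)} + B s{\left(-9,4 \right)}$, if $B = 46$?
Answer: $-149$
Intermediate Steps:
$E{\left(7,-11 \right)} + B s{\left(-9,4 \right)} = -11 + 46 \left(-3\right) = -11 - 138 = -149$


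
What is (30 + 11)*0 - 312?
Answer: -312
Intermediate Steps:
(30 + 11)*0 - 312 = 41*0 - 312 = 0 - 312 = -312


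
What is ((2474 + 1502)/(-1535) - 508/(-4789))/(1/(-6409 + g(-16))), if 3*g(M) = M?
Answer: 351401888012/22053345 ≈ 15934.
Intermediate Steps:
g(M) = M/3
((2474 + 1502)/(-1535) - 508/(-4789))/(1/(-6409 + g(-16))) = ((2474 + 1502)/(-1535) - 508/(-4789))/(1/(-6409 + (⅓)*(-16))) = (3976*(-1/1535) - 508*(-1/4789))/(1/(-6409 - 16/3)) = (-3976/1535 + 508/4789)/(1/(-19243/3)) = -18261284/(7351115*(-3/19243)) = -18261284/7351115*(-19243/3) = 351401888012/22053345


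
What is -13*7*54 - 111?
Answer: -5025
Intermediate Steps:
-13*7*54 - 111 = -91*54 - 111 = -4914 - 111 = -5025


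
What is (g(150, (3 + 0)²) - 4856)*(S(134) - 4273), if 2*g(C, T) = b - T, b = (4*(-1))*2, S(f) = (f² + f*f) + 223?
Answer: -154992699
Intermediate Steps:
S(f) = 223 + 2*f² (S(f) = (f² + f²) + 223 = 2*f² + 223 = 223 + 2*f²)
b = -8 (b = -4*2 = -8)
g(C, T) = -4 - T/2 (g(C, T) = (-8 - T)/2 = -4 - T/2)
(g(150, (3 + 0)²) - 4856)*(S(134) - 4273) = ((-4 - (3 + 0)²/2) - 4856)*((223 + 2*134²) - 4273) = ((-4 - ½*3²) - 4856)*((223 + 2*17956) - 4273) = ((-4 - ½*9) - 4856)*((223 + 35912) - 4273) = ((-4 - 9/2) - 4856)*(36135 - 4273) = (-17/2 - 4856)*31862 = -9729/2*31862 = -154992699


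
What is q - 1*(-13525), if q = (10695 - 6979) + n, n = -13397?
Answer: 3844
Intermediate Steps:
q = -9681 (q = (10695 - 6979) - 13397 = 3716 - 13397 = -9681)
q - 1*(-13525) = -9681 - 1*(-13525) = -9681 + 13525 = 3844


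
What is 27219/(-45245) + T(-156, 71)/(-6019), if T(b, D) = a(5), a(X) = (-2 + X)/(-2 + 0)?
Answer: -327526587/544659310 ≈ -0.60134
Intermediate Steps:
a(X) = 1 - X/2 (a(X) = (-2 + X)/(-2) = (-2 + X)*(-½) = 1 - X/2)
T(b, D) = -3/2 (T(b, D) = 1 - ½*5 = 1 - 5/2 = -3/2)
27219/(-45245) + T(-156, 71)/(-6019) = 27219/(-45245) - 3/2/(-6019) = 27219*(-1/45245) - 3/2*(-1/6019) = -27219/45245 + 3/12038 = -327526587/544659310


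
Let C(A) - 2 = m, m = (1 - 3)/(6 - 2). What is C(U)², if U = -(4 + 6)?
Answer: 9/4 ≈ 2.2500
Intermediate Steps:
m = -½ (m = -2/4 = -2*¼ = -½ ≈ -0.50000)
U = -10 (U = -1*10 = -10)
C(A) = 3/2 (C(A) = 2 - ½ = 3/2)
C(U)² = (3/2)² = 9/4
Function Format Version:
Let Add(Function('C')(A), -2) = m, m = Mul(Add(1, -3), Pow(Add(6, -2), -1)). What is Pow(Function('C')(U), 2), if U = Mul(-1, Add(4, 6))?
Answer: Rational(9, 4) ≈ 2.2500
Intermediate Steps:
m = Rational(-1, 2) (m = Mul(-2, Pow(4, -1)) = Mul(-2, Rational(1, 4)) = Rational(-1, 2) ≈ -0.50000)
U = -10 (U = Mul(-1, 10) = -10)
Function('C')(A) = Rational(3, 2) (Function('C')(A) = Add(2, Rational(-1, 2)) = Rational(3, 2))
Pow(Function('C')(U), 2) = Pow(Rational(3, 2), 2) = Rational(9, 4)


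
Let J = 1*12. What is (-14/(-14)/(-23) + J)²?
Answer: 75625/529 ≈ 142.96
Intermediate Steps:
J = 12
(-14/(-14)/(-23) + J)² = (-14/(-14)/(-23) + 12)² = (-14*(-1/14)*(-1/23) + 12)² = (1*(-1/23) + 12)² = (-1/23 + 12)² = (275/23)² = 75625/529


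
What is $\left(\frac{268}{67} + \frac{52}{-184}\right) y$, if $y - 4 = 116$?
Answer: $\frac{10260}{23} \approx 446.09$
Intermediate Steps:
$y = 120$ ($y = 4 + 116 = 120$)
$\left(\frac{268}{67} + \frac{52}{-184}\right) y = \left(\frac{268}{67} + \frac{52}{-184}\right) 120 = \left(268 \cdot \frac{1}{67} + 52 \left(- \frac{1}{184}\right)\right) 120 = \left(4 - \frac{13}{46}\right) 120 = \frac{171}{46} \cdot 120 = \frac{10260}{23}$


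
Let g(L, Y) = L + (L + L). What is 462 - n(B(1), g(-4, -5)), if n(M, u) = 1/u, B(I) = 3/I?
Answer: 5545/12 ≈ 462.08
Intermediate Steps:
g(L, Y) = 3*L (g(L, Y) = L + 2*L = 3*L)
462 - n(B(1), g(-4, -5)) = 462 - 1/(3*(-4)) = 462 - 1/(-12) = 462 - 1*(-1/12) = 462 + 1/12 = 5545/12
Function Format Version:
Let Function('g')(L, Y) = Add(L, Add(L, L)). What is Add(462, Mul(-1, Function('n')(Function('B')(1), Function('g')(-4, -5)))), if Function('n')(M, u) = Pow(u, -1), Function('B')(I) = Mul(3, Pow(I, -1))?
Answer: Rational(5545, 12) ≈ 462.08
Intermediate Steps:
Function('g')(L, Y) = Mul(3, L) (Function('g')(L, Y) = Add(L, Mul(2, L)) = Mul(3, L))
Add(462, Mul(-1, Function('n')(Function('B')(1), Function('g')(-4, -5)))) = Add(462, Mul(-1, Pow(Mul(3, -4), -1))) = Add(462, Mul(-1, Pow(-12, -1))) = Add(462, Mul(-1, Rational(-1, 12))) = Add(462, Rational(1, 12)) = Rational(5545, 12)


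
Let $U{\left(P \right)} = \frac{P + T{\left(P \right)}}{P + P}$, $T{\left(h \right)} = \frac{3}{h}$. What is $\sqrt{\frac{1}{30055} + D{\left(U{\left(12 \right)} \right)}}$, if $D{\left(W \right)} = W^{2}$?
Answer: $\frac{\sqrt{2169107549905}}{2885280} \approx 0.51045$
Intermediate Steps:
$U{\left(P \right)} = \frac{P + \frac{3}{P}}{2 P}$ ($U{\left(P \right)} = \frac{P + \frac{3}{P}}{P + P} = \frac{P + \frac{3}{P}}{2 P}$)
$\sqrt{\frac{1}{30055} + D{\left(U{\left(12 \right)} \right)}} = \sqrt{\frac{1}{30055} + \left(\frac{3 + 12^{2}}{2 \cdot 144}\right)^{2}} = \sqrt{\frac{1}{30055} + \left(\frac{1}{2} \cdot \frac{1}{144} \left(3 + 144\right)\right)^{2}} = \sqrt{\frac{1}{30055} + \left(\frac{1}{2} \cdot \frac{1}{144} \cdot 147\right)^{2}} = \sqrt{\frac{1}{30055} + \left(\frac{49}{96}\right)^{2}} = \sqrt{\frac{1}{30055} + \frac{2401}{9216}} = \sqrt{\frac{72171271}{276986880}} = \frac{\sqrt{2169107549905}}{2885280}$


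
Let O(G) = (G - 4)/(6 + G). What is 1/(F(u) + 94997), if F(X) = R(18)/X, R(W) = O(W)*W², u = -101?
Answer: 101/9594508 ≈ 1.0527e-5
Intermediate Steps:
O(G) = (-4 + G)/(6 + G)
R(W) = W²*(-4 + W)/(6 + W) (R(W) = ((-4 + W)/(6 + W))*W² = W²*(-4 + W)/(6 + W))
F(X) = 189/X (F(X) = (18²*(-4 + 18)/(6 + 18))/X = (324*14/24)/X = (324*(1/24)*14)/X = 189/X)
1/(F(u) + 94997) = 1/(189/(-101) + 94997) = 1/(189*(-1/101) + 94997) = 1/(-189/101 + 94997) = 1/(9594508/101) = 101/9594508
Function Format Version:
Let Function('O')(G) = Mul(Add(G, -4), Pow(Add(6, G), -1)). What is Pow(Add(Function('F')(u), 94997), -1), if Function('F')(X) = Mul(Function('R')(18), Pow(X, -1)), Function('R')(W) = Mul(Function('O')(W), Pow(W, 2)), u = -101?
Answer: Rational(101, 9594508) ≈ 1.0527e-5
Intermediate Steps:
Function('O')(G) = Mul(Pow(Add(6, G), -1), Add(-4, G)) (Function('O')(G) = Mul(Add(-4, G), Pow(Add(6, G), -1)) = Mul(Pow(Add(6, G), -1), Add(-4, G)))
Function('R')(W) = Mul(Pow(W, 2), Pow(Add(6, W), -1), Add(-4, W)) (Function('R')(W) = Mul(Mul(Pow(Add(6, W), -1), Add(-4, W)), Pow(W, 2)) = Mul(Pow(W, 2), Pow(Add(6, W), -1), Add(-4, W)))
Function('F')(X) = Mul(189, Pow(X, -1)) (Function('F')(X) = Mul(Mul(Pow(18, 2), Pow(Add(6, 18), -1), Add(-4, 18)), Pow(X, -1)) = Mul(Mul(324, Pow(24, -1), 14), Pow(X, -1)) = Mul(Mul(324, Rational(1, 24), 14), Pow(X, -1)) = Mul(189, Pow(X, -1)))
Pow(Add(Function('F')(u), 94997), -1) = Pow(Add(Mul(189, Pow(-101, -1)), 94997), -1) = Pow(Add(Mul(189, Rational(-1, 101)), 94997), -1) = Pow(Add(Rational(-189, 101), 94997), -1) = Pow(Rational(9594508, 101), -1) = Rational(101, 9594508)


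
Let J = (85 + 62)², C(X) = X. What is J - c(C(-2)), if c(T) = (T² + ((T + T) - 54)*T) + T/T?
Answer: 21488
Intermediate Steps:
J = 21609 (J = 147² = 21609)
c(T) = 1 + T² + T*(-54 + 2*T) (c(T) = (T² + (2*T - 54)*T) + 1 = (T² + (-54 + 2*T)*T) + 1 = (T² + T*(-54 + 2*T)) + 1 = 1 + T² + T*(-54 + 2*T))
J - c(C(-2)) = 21609 - (1 - 54*(-2) + 3*(-2)²) = 21609 - (1 + 108 + 3*4) = 21609 - (1 + 108 + 12) = 21609 - 1*121 = 21609 - 121 = 21488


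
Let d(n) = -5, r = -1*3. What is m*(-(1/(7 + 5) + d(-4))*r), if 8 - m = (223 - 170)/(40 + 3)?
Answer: -17169/172 ≈ -99.820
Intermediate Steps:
r = -3
m = 291/43 (m = 8 - (223 - 170)/(40 + 3) = 8 - 53/43 = 291/43 ≈ 6.7674)
m*(-(1/(7 + 5) + d(-4))*r) = 291*(-(1/(7 + 5) - 5)*(-3))/43 = 291*(-(1/12 - 5)*(-3))/43 = 291*(-(-59)*(-3)/12)/43 = 291*(-1*59/4)/43 = (291/43)*(-59/4) = -17169/172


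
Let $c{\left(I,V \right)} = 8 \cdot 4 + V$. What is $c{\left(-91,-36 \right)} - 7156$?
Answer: $-7160$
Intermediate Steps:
$c{\left(I,V \right)} = 32 + V$
$c{\left(-91,-36 \right)} - 7156 = \left(32 - 36\right) - 7156 = -4 - 7156 = -7160$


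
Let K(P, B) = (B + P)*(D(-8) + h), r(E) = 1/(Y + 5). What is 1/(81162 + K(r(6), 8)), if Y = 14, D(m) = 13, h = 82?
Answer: 1/81927 ≈ 1.2206e-5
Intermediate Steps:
r(E) = 1/19 (r(E) = 1/(14 + 5) = 1/19)
K(P, B) = 95*B + 95*P (K(P, B) = (B + P)*(13 + 82) = (B + P)*95 = 95*B + 95*P)
1/(81162 + K(r(6), 8)) = 1/(81162 + (95*8 + 95*(1/19))) = 1/(81162 + (760 + 5)) = 1/(81162 + 765) = 1/81927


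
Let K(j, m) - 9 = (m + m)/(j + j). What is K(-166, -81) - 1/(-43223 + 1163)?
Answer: 33122333/3490980 ≈ 9.4880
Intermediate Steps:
K(j, m) = 9 + m/j (K(j, m) = 9 + (m + m)/(j + j) = 9 + (2*m)/((2*j)) = 9 + (2*m)*(1/(2*j)) = 9 + m/j)
K(-166, -81) - 1/(-43223 + 1163) = (9 - 81/(-166)) - 1/(-43223 + 1163) = (9 - 81*(-1/166)) - 1/(-42060) = (9 + 81/166) - 1*(-1/42060) = 1575/166 + 1/42060 = 33122333/3490980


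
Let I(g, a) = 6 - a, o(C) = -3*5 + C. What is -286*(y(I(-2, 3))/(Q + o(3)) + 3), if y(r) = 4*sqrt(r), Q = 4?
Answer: -858 + 143*sqrt(3) ≈ -610.32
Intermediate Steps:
o(C) = -15 + C
-286*(y(I(-2, 3))/(Q + o(3)) + 3) = -286*((4*sqrt(6 - 1*3))/(4 + (-15 + 3)) + 3) = -286*((4*sqrt(6 - 3))/(4 - 12) + 3) = -286*((4*sqrt(3))/(-8) + 3) = -286*((4*sqrt(3))*(-1/8) + 3) = -286*(-sqrt(3)/2 + 3) = -286*(3 - sqrt(3)/2) = -858 + 143*sqrt(3)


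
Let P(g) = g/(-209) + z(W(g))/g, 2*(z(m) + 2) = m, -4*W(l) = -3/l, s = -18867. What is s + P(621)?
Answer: -4055734641823/214930584 ≈ -18870.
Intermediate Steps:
W(l) = 3/(4*l) (W(l) = -(-3)/(4*l) = 3/(4*l))
z(m) = -2 + m/2
P(g) = -g/209 + (-2 + 3/(8*g))/g (P(g) = g/(-209) + (-2 + (3/(4*g))/2)/g = g*(-1/209) + (-2 + 3/(8*g))/g = -g/209 + (-2 + 3/(8*g))/g)
s + P(621) = -18867 + (-2/621 - 1/209*621 + (3/8)/621**2) = -18867 + (-2*1/621 - 621/209 + (3/8)*(1/385641)) = -18867 + (-2/621 - 621/209 + 1/1028376) = -18867 - 639313495/214930584 = -4055734641823/214930584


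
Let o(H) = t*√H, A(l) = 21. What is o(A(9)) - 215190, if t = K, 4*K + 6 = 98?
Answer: -215190 + 23*√21 ≈ -2.1508e+5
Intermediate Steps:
K = 23 (K = -3/2 + (¼)*98 = -3/2 + 49/2 = 23)
t = 23
o(H) = 23*√H
o(A(9)) - 215190 = 23*√21 - 215190 = -215190 + 23*√21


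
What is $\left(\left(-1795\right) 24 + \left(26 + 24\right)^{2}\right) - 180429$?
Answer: $-221009$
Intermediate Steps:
$\left(\left(-1795\right) 24 + \left(26 + 24\right)^{2}\right) - 180429 = \left(-43080 + 50^{2}\right) - 180429 = \left(-43080 + 2500\right) - 180429 = -40580 - 180429 = -221009$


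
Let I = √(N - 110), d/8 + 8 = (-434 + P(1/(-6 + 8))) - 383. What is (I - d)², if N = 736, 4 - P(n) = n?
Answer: (6572 + √626)² ≈ 4.3521e+7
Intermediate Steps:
P(n) = 4 - n
d = -6572 (d = -64 + 8*((-434 + (4 - 1/(-6 + 8))) - 383) = -64 + 8*((-434 + (4 - 1/2)) - 383) = -64 + 8*((-434 + (4 - 1*½)) - 383) = -64 + 8*((-434 + (4 - ½)) - 383) = -64 + 8*((-434 + 7/2) - 383) = -64 + 8*(-861/2 - 383) = -64 + 8*(-1627/2) = -64 - 6508 = -6572)
I = √626 (I = √(736 - 110) = √626 ≈ 25.020)
(I - d)² = (√626 - 1*(-6572))² = (√626 + 6572)² = (6572 + √626)²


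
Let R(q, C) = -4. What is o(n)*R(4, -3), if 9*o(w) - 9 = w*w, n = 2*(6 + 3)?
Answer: -148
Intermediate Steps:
n = 18 (n = 2*9 = 18)
o(w) = 1 + w²/9 (o(w) = 1 + (w*w)/9 = 1 + w²/9)
o(n)*R(4, -3) = (1 + (⅑)*18²)*(-4) = (1 + (⅑)*324)*(-4) = (1 + 36)*(-4) = 37*(-4) = -148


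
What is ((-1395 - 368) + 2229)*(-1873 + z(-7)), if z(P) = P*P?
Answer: -849984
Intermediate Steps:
z(P) = P²
((-1395 - 368) + 2229)*(-1873 + z(-7)) = ((-1395 - 368) + 2229)*(-1873 + (-7)²) = (-1763 + 2229)*(-1873 + 49) = 466*(-1824) = -849984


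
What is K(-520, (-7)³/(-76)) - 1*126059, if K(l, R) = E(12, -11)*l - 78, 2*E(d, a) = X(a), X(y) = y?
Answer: -123277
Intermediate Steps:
E(d, a) = a/2
K(l, R) = -78 - 11*l/2 (K(l, R) = ((½)*(-11))*l - 78 = -11*l/2 - 78 = -78 - 11*l/2)
K(-520, (-7)³/(-76)) - 1*126059 = (-78 - 11/2*(-520)) - 1*126059 = (-78 + 2860) - 126059 = 2782 - 126059 = -123277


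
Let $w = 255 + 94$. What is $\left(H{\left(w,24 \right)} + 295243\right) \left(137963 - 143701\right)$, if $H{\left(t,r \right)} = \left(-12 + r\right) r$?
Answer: $-1695756878$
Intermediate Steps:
$w = 349$
$H{\left(t,r \right)} = r \left(-12 + r\right)$
$\left(H{\left(w,24 \right)} + 295243\right) \left(137963 - 143701\right) = \left(24 \left(-12 + 24\right) + 295243\right) \left(137963 - 143701\right) = \left(24 \cdot 12 + 295243\right) \left(-5738\right) = \left(288 + 295243\right) \left(-5738\right) = 295531 \left(-5738\right) = -1695756878$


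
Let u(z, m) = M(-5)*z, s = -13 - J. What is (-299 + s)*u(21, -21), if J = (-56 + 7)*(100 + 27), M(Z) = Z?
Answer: -620655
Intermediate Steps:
J = -6223 (J = -49*127 = -6223)
s = 6210 (s = -13 - 1*(-6223) = -13 + 6223 = 6210)
u(z, m) = -5*z
(-299 + s)*u(21, -21) = (-299 + 6210)*(-5*21) = 5911*(-105) = -620655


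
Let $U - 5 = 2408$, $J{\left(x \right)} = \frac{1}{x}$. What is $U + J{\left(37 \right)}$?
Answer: $\frac{89282}{37} \approx 2413.0$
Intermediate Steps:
$U = 2413$ ($U = 5 + 2408 = 2413$)
$U + J{\left(37 \right)} = 2413 + \frac{1}{37} = \frac{89282}{37}$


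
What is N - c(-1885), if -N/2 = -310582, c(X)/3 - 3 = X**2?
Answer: -10038520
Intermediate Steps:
c(X) = 9 + 3*X**2
N = 621164 (N = -2*(-310582) = 621164)
N - c(-1885) = 621164 - (9 + 3*(-1885)**2) = 621164 - (9 + 3*3553225) = 621164 - (9 + 10659675) = 621164 - 1*10659684 = 621164 - 10659684 = -10038520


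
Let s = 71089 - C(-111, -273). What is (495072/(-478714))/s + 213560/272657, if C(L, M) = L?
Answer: 227466791817553/290417508893050 ≈ 0.78324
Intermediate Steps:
s = 71200 (s = 71089 - 1*(-111) = 71089 + 111 = 71200)
(495072/(-478714))/s + 213560/272657 = (495072/(-478714))/71200 + 213560/272657 = (495072*(-1/478714))*(1/71200) + 213560*(1/272657) = -247536/239357*1/71200 + 213560/272657 = -15471/1065138650 + 213560/272657 = 227466791817553/290417508893050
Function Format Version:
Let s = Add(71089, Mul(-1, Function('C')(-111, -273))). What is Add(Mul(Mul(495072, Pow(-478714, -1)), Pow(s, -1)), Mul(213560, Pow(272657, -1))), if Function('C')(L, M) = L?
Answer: Rational(227466791817553, 290417508893050) ≈ 0.78324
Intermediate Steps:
s = 71200 (s = Add(71089, Mul(-1, -111)) = Add(71089, 111) = 71200)
Add(Mul(Mul(495072, Pow(-478714, -1)), Pow(s, -1)), Mul(213560, Pow(272657, -1))) = Add(Mul(Mul(495072, Pow(-478714, -1)), Pow(71200, -1)), Mul(213560, Pow(272657, -1))) = Add(Mul(Mul(495072, Rational(-1, 478714)), Rational(1, 71200)), Mul(213560, Rational(1, 272657))) = Add(Mul(Rational(-247536, 239357), Rational(1, 71200)), Rational(213560, 272657)) = Add(Rational(-15471, 1065138650), Rational(213560, 272657)) = Rational(227466791817553, 290417508893050)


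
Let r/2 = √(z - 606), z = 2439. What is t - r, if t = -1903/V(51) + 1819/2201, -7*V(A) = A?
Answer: 29412290/112251 - 2*√1833 ≈ 176.40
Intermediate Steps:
V(A) = -A/7
r = 2*√1833 (r = 2*√(2439 - 606) = 2*√1833 ≈ 85.627)
t = 29412290/112251 (t = -1903/((-⅐*51)) + 1819/2201 = -1903/(-51/7) + 1819*(1/2201) = -1903*(-7/51) + 1819/2201 = 13321/51 + 1819/2201 = 29412290/112251 ≈ 262.02)
t - r = 29412290/112251 - 2*√1833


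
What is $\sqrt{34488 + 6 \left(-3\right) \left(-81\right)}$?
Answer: $3 \sqrt{3994} \approx 189.59$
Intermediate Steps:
$\sqrt{34488 + 6 \left(-3\right) \left(-81\right)} = \sqrt{34488 - -1458} = \sqrt{34488 + 1458} = \sqrt{35946} = 3 \sqrt{3994}$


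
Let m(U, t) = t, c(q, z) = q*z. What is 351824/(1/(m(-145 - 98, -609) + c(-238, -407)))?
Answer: 33865522768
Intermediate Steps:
351824/(1/(m(-145 - 98, -609) + c(-238, -407))) = 351824/(1/(-609 - 238*(-407))) = 351824/(1/(-609 + 96866)) = 351824/(1/96257) = 351824*96257 = 33865522768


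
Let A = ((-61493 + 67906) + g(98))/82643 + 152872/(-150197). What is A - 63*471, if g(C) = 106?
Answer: -368334611867036/12412730671 ≈ -29674.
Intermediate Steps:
A = -11654666453/12412730671 (A = ((-61493 + 67906) + 106)/82643 + 152872/(-150197) = (6413 + 106)*(1/82643) + 152872*(-1/150197) = 6519*(1/82643) - 152872/150197 = 6519/82643 - 152872/150197 = -11654666453/12412730671 ≈ -0.93893)
A - 63*471 = -11654666453/12412730671 - 63*471 = -11654666453/12412730671 - 29673 = -368334611867036/12412730671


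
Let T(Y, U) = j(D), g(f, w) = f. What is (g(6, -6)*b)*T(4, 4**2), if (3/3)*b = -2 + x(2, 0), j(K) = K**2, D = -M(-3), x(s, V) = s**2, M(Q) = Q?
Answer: 108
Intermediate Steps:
D = 3 (D = -1*(-3) = 3)
b = 2 (b = -2 + 2**2 = -2 + 4 = 2)
T(Y, U) = 9 (T(Y, U) = 3**2 = 9)
(g(6, -6)*b)*T(4, 4**2) = (6*2)*9 = 12*9 = 108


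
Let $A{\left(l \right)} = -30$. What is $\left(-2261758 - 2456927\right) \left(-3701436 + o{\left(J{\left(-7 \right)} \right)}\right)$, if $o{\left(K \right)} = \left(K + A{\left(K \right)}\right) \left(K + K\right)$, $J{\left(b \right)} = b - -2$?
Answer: $17464258991910$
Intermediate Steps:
$J{\left(b \right)} = 2 + b$ ($J{\left(b \right)} = b + 2 = 2 + b$)
$o{\left(K \right)} = 2 K \left(-30 + K\right)$ ($o{\left(K \right)} = \left(K - 30\right) \left(K + K\right) = \left(-30 + K\right) 2 K = 2 K \left(-30 + K\right)$)
$\left(-2261758 - 2456927\right) \left(-3701436 + o{\left(J{\left(-7 \right)} \right)}\right) = \left(-2261758 - 2456927\right) \left(-3701436 + 2 \left(2 - 7\right) \left(-30 + \left(2 - 7\right)\right)\right) = - 4718685 \left(-3701436 + 2 \left(-5\right) \left(-30 - 5\right)\right) = - 4718685 \left(-3701436 + 2 \left(-5\right) \left(-35\right)\right) = - 4718685 \left(-3701436 + 350\right) = \left(-4718685\right) \left(-3701086\right) = 17464258991910$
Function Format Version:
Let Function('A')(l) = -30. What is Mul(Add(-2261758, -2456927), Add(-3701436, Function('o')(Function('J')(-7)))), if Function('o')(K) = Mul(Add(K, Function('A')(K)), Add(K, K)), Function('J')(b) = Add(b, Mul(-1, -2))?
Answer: 17464258991910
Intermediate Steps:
Function('J')(b) = Add(2, b) (Function('J')(b) = Add(b, 2) = Add(2, b))
Function('o')(K) = Mul(2, K, Add(-30, K)) (Function('o')(K) = Mul(Add(K, -30), Add(K, K)) = Mul(Add(-30, K), Mul(2, K)) = Mul(2, K, Add(-30, K)))
Mul(Add(-2261758, -2456927), Add(-3701436, Function('o')(Function('J')(-7)))) = Mul(Add(-2261758, -2456927), Add(-3701436, Mul(2, Add(2, -7), Add(-30, Add(2, -7))))) = Mul(-4718685, Add(-3701436, Mul(2, -5, Add(-30, -5)))) = Mul(-4718685, Add(-3701436, Mul(2, -5, -35))) = Mul(-4718685, Add(-3701436, 350)) = Mul(-4718685, -3701086) = 17464258991910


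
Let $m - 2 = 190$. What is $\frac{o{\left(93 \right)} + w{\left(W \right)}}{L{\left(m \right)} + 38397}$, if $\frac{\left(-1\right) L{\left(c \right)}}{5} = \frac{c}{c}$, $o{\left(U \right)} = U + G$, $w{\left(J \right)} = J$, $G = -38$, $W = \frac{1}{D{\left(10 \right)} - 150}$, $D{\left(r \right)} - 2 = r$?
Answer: $\frac{7589}{5298096} \approx 0.0014324$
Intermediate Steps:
$m = 192$ ($m = 2 + 190 = 192$)
$D{\left(r \right)} = 2 + r$
$W = - \frac{1}{138}$ ($W = \frac{1}{\left(2 + 10\right) - 150} = \frac{1}{12 - 150} = \frac{1}{-138} = - \frac{1}{138} \approx -0.0072464$)
$o{\left(U \right)} = -38 + U$ ($o{\left(U \right)} = U - 38 = -38 + U$)
$L{\left(c \right)} = -5$ ($L{\left(c \right)} = - 5 \frac{c}{c} = \left(-5\right) 1 = -5$)
$\frac{o{\left(93 \right)} + w{\left(W \right)}}{L{\left(m \right)} + 38397} = \frac{\left(-38 + 93\right) - \frac{1}{138}}{-5 + 38397} = \frac{55 - \frac{1}{138}}{38392} = \frac{7589}{138} \cdot \frac{1}{38392} = \frac{7589}{5298096}$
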